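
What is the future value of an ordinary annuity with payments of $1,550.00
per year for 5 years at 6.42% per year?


Formula: FV = PMT * ((1+r)^n - 1) / r
Growth factor: (1 + 0.0642)^5 = 1.364949
Numerator: 1.364949 - 1 = 0.364949
FV = $1,550.00 * 0.364949 / 0.0642 = $8,811.06

$8,811.06


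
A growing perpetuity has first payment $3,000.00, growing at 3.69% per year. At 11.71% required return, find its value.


Formula: PV = C / (r - g)
Spread: r - g = 0.1171 - 0.0369 = 0.0802
Substituting: PV = $3,000.00 / 0.0802
PV = $37,406.48

$37,406.48


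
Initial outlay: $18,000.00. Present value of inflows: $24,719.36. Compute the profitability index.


Formula: PI = PV(cash flows) / initial investment
Substituting: PI = $24,719.36 / $18,000.00
PI = 1.3733

1.3733


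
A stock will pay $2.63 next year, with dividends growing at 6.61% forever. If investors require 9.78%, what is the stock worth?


Formula: P = D1 / (r - g)
Spread: r - g = 0.0978 - 0.0661 = 0.0317
Substituting: P = $2.63 / 0.0317
P = $82.97

$82.97


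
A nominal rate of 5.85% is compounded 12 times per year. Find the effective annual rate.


Formula: EAR = (1 + r/m)^m - 1
Period rate: r/m = 0.0585 / 12 = 0.004875
Compounding: (1 + 0.004875)^12 = 1.060094
EAR = 1.060094 - 1 = 0.060094

0.060094


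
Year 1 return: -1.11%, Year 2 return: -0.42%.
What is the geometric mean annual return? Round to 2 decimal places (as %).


Formula: Geometric mean = ((1+r1)*(1+r2))^(1/2) - 1
Product: (1 + -0.0111) * (1 + -0.0042) = 0.9889 * 0.9958 = 0.984747
Square root: 0.984747^0.5 = 0.992344
Geometric mean = 0.992344 - 1 = -0.007656
As percentage: -0.77%

-0.77%


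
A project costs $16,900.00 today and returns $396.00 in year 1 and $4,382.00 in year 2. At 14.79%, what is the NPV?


Formula: NPV = C0 + C1/(1+r) + C2/(1+r)^2
Discount C1: $396.00 / (1 + 0.1479) = $344.98
Discount C2: $4,382.00 / (1 + 0.1479)^2 = $3,325.56
NPV = -$16,900.00 + $344.98 + $3,325.56 = -$13,229.47

-$13,229.47


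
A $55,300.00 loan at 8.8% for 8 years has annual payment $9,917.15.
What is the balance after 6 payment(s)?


Formula: Balance = PV*(1+r)^k - PMT*((1+r)^k - 1)/r
Growth: (1 + 0.088)^6 = 1.658721
Accumulated factor: ((1+r)^k - 1)/r = 7.485467
Balance = $55,300.00 * 1.658721 - $9,917.15 * 7.485467
Balance = $17,492.78

$17,492.78


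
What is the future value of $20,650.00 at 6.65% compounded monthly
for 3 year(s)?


Formula: FV = P * (1 + r/m)^(m*t)
Period rate: r/m = 0.0665 / 12 = 0.005542
Total periods: m*t = 12 * 3 = 36
Growth factor: (1 + 0.005542)^36 = 1.22012
FV = $20,650.00 * 1.22012 = $25,195.48

$25,195.48


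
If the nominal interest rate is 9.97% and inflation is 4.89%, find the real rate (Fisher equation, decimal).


Formula: (1 + r_real) = (1 + r_nom) / (1 + inflation)
Substituting: (1 + r_real) = 1.0997 / 1.0489
(1 + r_real) = 1.048432
r_real = 1.048432 - 1 = 0.048432

0.048432


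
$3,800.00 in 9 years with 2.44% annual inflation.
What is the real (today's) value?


Formula: Real value = nominal / (1 + inflation)^years
Price level: (1 + 0.0244)^9 = 1.242299
Real value = $3,800.00 / 1.242299 = $3,058.84

$3,058.84


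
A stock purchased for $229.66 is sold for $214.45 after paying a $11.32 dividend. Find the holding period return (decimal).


Formula: HPR = (P1 - P0 + D) / P0
Gain: $214.45 - $229.66 + $11.32 = -$3.89
HPR = -$3.89 / $229.66 = -0.0169

-0.0169


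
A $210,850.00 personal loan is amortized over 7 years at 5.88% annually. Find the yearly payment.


Formula: PMT = PV * r / (1 - (1+r)^(-n))
Denominator: 1 - (1 + 0.0588)^(-7) = 0.329649
Numerator: $210,850.00 * 0.0588 = 12397.98
PMT = 12397.98 / 0.329649 = $37,609.68

$37,609.68


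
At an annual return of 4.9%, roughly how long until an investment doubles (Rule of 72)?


Formula: Years ≈ 72 / r
Substituting: Years ≈ 72 / 4.9
Years ≈ 14.7

14.7 years


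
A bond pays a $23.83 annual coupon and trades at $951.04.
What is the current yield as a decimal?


Formula: Current yield = annual coupon / price
Substituting: CY = $23.83 / $951.04
CY = 0.025057

0.025057


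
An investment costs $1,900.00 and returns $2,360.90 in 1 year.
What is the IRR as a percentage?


Formula: IRR = C1/C0 - 1
Substituting: IRR = $2,360.90 / $1,900.00 - 1
Ratio: 1.242579 - 1 = 0.242579
IRR = 24.2579%

24.2579%


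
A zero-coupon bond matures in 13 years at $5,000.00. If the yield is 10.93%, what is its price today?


Formula: Price = FV / (1 + r)^n
Substituting: Price = $5,000.00 / (1 + 0.1093)^13
Discount factor: (1.1093)^13 = 3.851564
Price = $5,000.00 / 3.851564 = $1,298.17

$1,298.17


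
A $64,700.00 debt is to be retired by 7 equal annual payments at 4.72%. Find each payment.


Formula: PMT = PV * r / (1 - (1+r)^(-n))
Denominator: 1 - (1 + 0.0472)^(-7) = 0.27591
Numerator: $64,700.00 * 0.0472 = 3053.84
PMT = 3053.84 / 0.27591 = $11,068.25

$11,068.25


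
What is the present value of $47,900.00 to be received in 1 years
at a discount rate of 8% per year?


Formula: PV = FV / (1 + r)^n
Substituting: PV = $47,900.00 / (1 + 0.08)^1
Discount factor: (1.08)^1 = 1.08
PV = $47,900.00 / 1.08 = $44,351.85

$44,351.85


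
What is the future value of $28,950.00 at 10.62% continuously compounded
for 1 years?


Formula: FV = P * e^(r*t)
Exponent: r*t = 0.1062 * 1 = 0.1062
e^(0.1062) = 1.112044
FV = $28,950.00 * 1.112044 = $32,193.68

$32,193.68


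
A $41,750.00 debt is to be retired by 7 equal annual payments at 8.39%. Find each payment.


Formula: PMT = PV * r / (1 - (1+r)^(-n))
Denominator: 1 - (1 + 0.0839)^(-7) = 0.431048
Numerator: $41,750.00 * 0.0839 = 3502.825
PMT = 3502.825 / 0.431048 = $8,126.30

$8,126.30


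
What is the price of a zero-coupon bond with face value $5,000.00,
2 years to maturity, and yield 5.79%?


Formula: Price = FV / (1 + r)^n
Substituting: Price = $5,000.00 / (1 + 0.0579)^2
Discount factor: (1.0579)^2 = 1.119152
Price = $5,000.00 / 1.119152 = $4,467.67

$4,467.67


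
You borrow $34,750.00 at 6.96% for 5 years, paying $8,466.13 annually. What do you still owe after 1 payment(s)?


Formula: Balance = PV*(1+r)^k - PMT*((1+r)^k - 1)/r
Growth: (1 + 0.0696)^1 = 1.0696
Accumulated factor: ((1+r)^k - 1)/r = 1.0
Balance = $34,750.00 * 1.0696 - $8,466.13 * 1.0
Balance = $28,702.47

$28,702.47


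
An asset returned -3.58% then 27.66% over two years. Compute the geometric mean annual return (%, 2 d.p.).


Formula: Geometric mean = ((1+r1)*(1+r2))^(1/2) - 1
Product: (1 + -0.0358) * (1 + 0.2766) = 0.9642 * 1.2766 = 1.230898
Square root: 1.230898^0.5 = 1.109458
Geometric mean = 1.109458 - 1 = 0.109458
As percentage: 10.95%

10.95%


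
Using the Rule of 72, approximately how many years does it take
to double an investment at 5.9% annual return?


Formula: Years ≈ 72 / r
Substituting: Years ≈ 72 / 5.9
Years ≈ 12.2

12.2 years


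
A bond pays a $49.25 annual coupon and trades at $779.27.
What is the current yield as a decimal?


Formula: Current yield = annual coupon / price
Substituting: CY = $49.25 / $779.27
CY = 0.0632

0.0632


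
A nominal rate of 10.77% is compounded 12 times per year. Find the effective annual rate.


Formula: EAR = (1 + r/m)^m - 1
Period rate: r/m = 0.1077 / 12 = 0.008975
Compounding: (1 + 0.008975)^12 = 1.113179
EAR = 1.113179 - 1 = 0.113179

0.113179


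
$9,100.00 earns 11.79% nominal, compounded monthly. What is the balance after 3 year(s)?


Formula: FV = P * (1 + r/m)^(m*t)
Period rate: r/m = 0.1179 / 12 = 0.009825
Total periods: m*t = 12 * 3 = 36
Growth factor: (1 + 0.009825)^36 = 1.421871
FV = $9,100.00 * 1.421871 = $12,939.03

$12,939.03


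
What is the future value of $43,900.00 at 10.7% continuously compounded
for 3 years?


Formula: FV = P * e^(r*t)
Exponent: r*t = 0.107 * 3 = 0.321
e^(0.321) = 1.378506
FV = $43,900.00 * 1.378506 = $60,516.40

$60,516.40


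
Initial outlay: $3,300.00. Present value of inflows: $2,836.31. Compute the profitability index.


Formula: PI = PV(cash flows) / initial investment
Substituting: PI = $2,836.31 / $3,300.00
PI = 0.8595

0.8595


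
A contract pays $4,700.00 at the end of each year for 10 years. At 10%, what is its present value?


Formula: PV = PMT * (1 - (1+r)^(-n)) / r
Discount factor: (1 + 0.1)^(-10) = 0.385543
Bracket: 1 - 0.385543 = 0.614457
PV = $4,700.00 * 0.614457 / 0.1 = $28,879.47

$28,879.47


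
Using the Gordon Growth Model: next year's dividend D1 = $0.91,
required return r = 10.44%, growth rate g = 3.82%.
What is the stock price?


Formula: P = D1 / (r - g)
Spread: r - g = 0.1044 - 0.0382 = 0.0662
Substituting: P = $0.91 / 0.0662
P = $13.75

$13.75


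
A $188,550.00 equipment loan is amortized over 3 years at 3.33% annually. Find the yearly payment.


Formula: PMT = PV * r / (1 - (1+r)^(-n))
Denominator: 1 - (1 + 0.0333)^(-3) = 0.093598
Numerator: $188,550.00 * 0.0333 = 6278.715
PMT = 6278.715 / 0.093598 = $67,081.51

$67,081.51


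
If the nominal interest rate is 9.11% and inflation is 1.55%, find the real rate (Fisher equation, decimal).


Formula: (1 + r_real) = (1 + r_nom) / (1 + inflation)
Substituting: (1 + r_real) = 1.0911 / 1.0155
(1 + r_real) = 1.074446
r_real = 1.074446 - 1 = 0.074446

0.074446


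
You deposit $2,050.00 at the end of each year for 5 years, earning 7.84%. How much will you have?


Formula: FV = PMT * ((1+r)^n - 1) / r
Growth factor: (1 + 0.0784)^5 = 1.458476
Numerator: 1.458476 - 1 = 0.458476
FV = $2,050.00 * 0.458476 / 0.0784 = $11,988.22

$11,988.22


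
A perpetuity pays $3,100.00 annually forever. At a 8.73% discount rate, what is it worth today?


Formula: PV = C / r
Substituting: PV = $3,100.00 / 0.0873
PV = $35,509.74

$35,509.74


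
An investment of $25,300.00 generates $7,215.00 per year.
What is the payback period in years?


Formula: Payback = investment / annual cash flow
Substituting: Payback = $25,300.00 / $7,215.00
Payback = 3.5066 years

3.5066 years


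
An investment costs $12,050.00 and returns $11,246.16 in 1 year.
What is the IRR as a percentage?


Formula: IRR = C1/C0 - 1
Substituting: IRR = $11,246.16 / $12,050.00 - 1
Ratio: 0.933291 - 1 = -0.066709
IRR = -6.6709%

-6.6709%


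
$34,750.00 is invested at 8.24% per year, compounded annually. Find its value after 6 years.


Formula: FV = P * (1 + r)^n
Substituting: FV = $34,750.00 * (1 + 0.0824)^6
Growth factor: (1.0824)^6 = 1.608151
FV = $34,750.00 * 1.608151 = $55,883.23

$55,883.23


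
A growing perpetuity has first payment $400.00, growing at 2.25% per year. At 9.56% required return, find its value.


Formula: PV = C / (r - g)
Spread: r - g = 0.0956 - 0.0225 = 0.0731
Substituting: PV = $400.00 / 0.0731
PV = $5,471.96

$5,471.96


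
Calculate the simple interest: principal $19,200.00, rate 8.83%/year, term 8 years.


Formula: I = P * r * t
Substituting: I = $19,200.00 * 0.0883 * 8
Step: I = $19,200.00 * 0.7064
I = $13,562.88

$13,562.88


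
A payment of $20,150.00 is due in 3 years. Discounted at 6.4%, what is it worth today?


Formula: PV = FV / (1 + r)^n
Substituting: PV = $20,150.00 / (1 + 0.064)^3
Discount factor: (1.064)^3 = 1.20455
PV = $20,150.00 / 1.20455 = $16,728.24

$16,728.24


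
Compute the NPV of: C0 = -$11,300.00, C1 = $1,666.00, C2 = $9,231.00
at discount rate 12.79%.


Formula: NPV = C0 + C1/(1+r) + C2/(1+r)^2
Discount C1: $1,666.00 / (1 + 0.1279) = $1,477.08
Discount C2: $9,231.00 / (1 + 0.1279)^2 = $7,256.17
NPV = -$11,300.00 + $1,477.08 + $7,256.17 = -$2,566.75

-$2,566.75


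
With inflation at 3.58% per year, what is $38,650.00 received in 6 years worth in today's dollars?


Formula: Real value = nominal / (1 + inflation)^years
Price level: (1 + 0.0358)^6 = 1.234967
Real value = $38,650.00 / 1.234967 = $31,296.38

$31,296.38


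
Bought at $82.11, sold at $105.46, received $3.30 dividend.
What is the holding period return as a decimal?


Formula: HPR = (P1 - P0 + D) / P0
Gain: $105.46 - $82.11 + $3.30 = $26.65
HPR = $26.65 / $82.11 = 0.3246

0.3246


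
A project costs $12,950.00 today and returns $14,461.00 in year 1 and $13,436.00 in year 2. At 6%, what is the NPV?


Formula: NPV = C0 + C1/(1+r) + C2/(1+r)^2
Discount C1: $14,461.00 / (1 + 0.06) = $13,642.45
Discount C2: $13,436.00 / (1 + 0.06)^2 = $11,957.99
NPV = -$12,950.00 + $13,642.45 + $11,957.99 = $12,650.44

$12,650.44


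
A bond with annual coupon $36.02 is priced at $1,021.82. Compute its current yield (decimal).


Formula: Current yield = annual coupon / price
Substituting: CY = $36.02 / $1,021.82
CY = 0.035251

0.035251


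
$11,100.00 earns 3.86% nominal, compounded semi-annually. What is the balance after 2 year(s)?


Formula: FV = P * (1 + r/m)^(m*t)
Period rate: r/m = 0.0386 / 2 = 0.0193
Total periods: m*t = 2 * 2 = 4
Growth factor: (1 + 0.0193)^4 = 1.079464
FV = $11,100.00 * 1.079464 = $11,982.05

$11,982.05


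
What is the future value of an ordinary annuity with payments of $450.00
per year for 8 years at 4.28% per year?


Formula: FV = PMT * ((1+r)^n - 1) / r
Growth factor: (1 + 0.0428)^8 = 1.398325
Numerator: 1.398325 - 1 = 0.398325
FV = $450.00 * 0.398325 / 0.0428 = $4,188.00

$4,188.00


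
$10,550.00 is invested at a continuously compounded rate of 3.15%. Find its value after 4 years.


Formula: FV = P * e^(r*t)
Exponent: r*t = 0.0315 * 4 = 0.126
e^(0.126) = 1.134282
FV = $10,550.00 * 1.134282 = $11,966.68

$11,966.68


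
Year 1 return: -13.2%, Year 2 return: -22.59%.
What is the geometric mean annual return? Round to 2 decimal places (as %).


Formula: Geometric mean = ((1+r1)*(1+r2))^(1/2) - 1
Product: (1 + -0.132) * (1 + -0.2259) = 0.868 * 0.7741 = 0.671919
Square root: 0.671919^0.5 = 0.819707
Geometric mean = 0.819707 - 1 = -0.180293
As percentage: -18.03%

-18.03%


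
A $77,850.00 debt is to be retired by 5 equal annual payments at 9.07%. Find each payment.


Formula: PMT = PV * r / (1 - (1+r)^(-n))
Denominator: 1 - (1 + 0.0907)^(-5) = 0.352152
Numerator: $77,850.00 * 0.0907 = 7060.995
PMT = 7060.995 / 0.352152 = $20,051.01

$20,051.01


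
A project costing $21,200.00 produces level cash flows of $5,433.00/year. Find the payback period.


Formula: Payback = investment / annual cash flow
Substituting: Payback = $21,200.00 / $5,433.00
Payback = 3.9021 years

3.9021 years


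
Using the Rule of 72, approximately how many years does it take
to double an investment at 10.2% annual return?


Formula: Years ≈ 72 / r
Substituting: Years ≈ 72 / 10.2
Years ≈ 7.1

7.1 years


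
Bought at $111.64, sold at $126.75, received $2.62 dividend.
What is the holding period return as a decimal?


Formula: HPR = (P1 - P0 + D) / P0
Gain: $126.75 - $111.64 + $2.62 = $17.73
HPR = $17.73 / $111.64 = 0.1588

0.1588


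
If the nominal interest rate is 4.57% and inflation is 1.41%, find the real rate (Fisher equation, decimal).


Formula: (1 + r_real) = (1 + r_nom) / (1 + inflation)
Substituting: (1 + r_real) = 1.0457 / 1.0141
(1 + r_real) = 1.031161
r_real = 1.031161 - 1 = 0.031161

0.031161


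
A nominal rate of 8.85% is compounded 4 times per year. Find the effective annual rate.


Formula: EAR = (1 + r/m)^m - 1
Period rate: r/m = 0.0885 / 4 = 0.022125
Compounding: (1 + 0.022125)^4 = 1.091481
EAR = 1.091481 - 1 = 0.091481

0.091481


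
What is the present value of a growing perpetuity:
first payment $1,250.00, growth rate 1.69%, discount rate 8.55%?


Formula: PV = C / (r - g)
Spread: r - g = 0.0855 - 0.0169 = 0.0686
Substituting: PV = $1,250.00 / 0.0686
PV = $18,221.57

$18,221.57


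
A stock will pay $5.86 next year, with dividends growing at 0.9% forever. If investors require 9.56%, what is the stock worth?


Formula: P = D1 / (r - g)
Spread: r - g = 0.0956 - 0.009 = 0.0866
Substituting: P = $5.86 / 0.0866
P = $67.67

$67.67


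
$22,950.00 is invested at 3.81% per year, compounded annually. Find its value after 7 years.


Formula: FV = P * (1 + r)^n
Substituting: FV = $22,950.00 * (1 + 0.0381)^7
Growth factor: (1.0381)^7 = 1.299195
FV = $22,950.00 * 1.299195 = $29,816.53

$29,816.53


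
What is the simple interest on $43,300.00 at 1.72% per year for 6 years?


Formula: I = P * r * t
Substituting: I = $43,300.00 * 0.0172 * 6
Step: I = $43,300.00 * 0.1032
I = $4,468.56

$4,468.56


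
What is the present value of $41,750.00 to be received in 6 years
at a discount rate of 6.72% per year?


Formula: PV = FV / (1 + r)^n
Substituting: PV = $41,750.00 / (1 + 0.0672)^6
Discount factor: (1.0672)^6 = 1.477321
PV = $41,750.00 / 1.477321 = $28,260.61

$28,260.61


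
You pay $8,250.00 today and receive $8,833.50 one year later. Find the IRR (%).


Formula: IRR = C1/C0 - 1
Substituting: IRR = $8,833.50 / $8,250.00 - 1
Ratio: 1.070727 - 1 = 0.070727
IRR = 7.0727%

7.0727%


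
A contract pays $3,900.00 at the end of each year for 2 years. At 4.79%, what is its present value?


Formula: PV = PMT * (1 - (1+r)^(-n)) / r
Discount factor: (1 + 0.0479)^(-2) = 0.910669
Bracket: 1 - 0.910669 = 0.089331
PV = $3,900.00 * 0.089331 / 0.0479 = $7,273.34

$7,273.34


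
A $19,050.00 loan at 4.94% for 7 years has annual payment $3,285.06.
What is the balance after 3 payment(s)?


Formula: Balance = PV*(1+r)^k - PMT*((1+r)^k - 1)/r
Growth: (1 + 0.0494)^3 = 1.155642
Accumulated factor: ((1+r)^k - 1)/r = 3.15064
Balance = $19,050.00 * 1.155642 - $3,285.06 * 3.15064
Balance = $11,664.93

$11,664.93


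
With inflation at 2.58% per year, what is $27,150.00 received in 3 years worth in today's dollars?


Formula: Real value = nominal / (1 + inflation)^years
Price level: (1 + 0.0258)^3 = 1.079414
Real value = $27,150.00 / 1.079414 = $25,152.53

$25,152.53


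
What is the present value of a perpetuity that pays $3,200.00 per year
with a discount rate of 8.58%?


Formula: PV = C / r
Substituting: PV = $3,200.00 / 0.0858
PV = $37,296.04

$37,296.04


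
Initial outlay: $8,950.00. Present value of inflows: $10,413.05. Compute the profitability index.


Formula: PI = PV(cash flows) / initial investment
Substituting: PI = $10,413.05 / $8,950.00
PI = 1.1635

1.1635


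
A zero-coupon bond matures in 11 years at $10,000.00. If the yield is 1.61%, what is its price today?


Formula: Price = FV / (1 + r)^n
Substituting: Price = $10,000.00 / (1 + 0.0161)^11
Discount factor: (1.0161)^11 = 1.192068
Price = $10,000.00 / 1.192068 = $8,388.78

$8,388.78


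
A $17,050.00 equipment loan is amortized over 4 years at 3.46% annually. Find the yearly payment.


Formula: PMT = PV * r / (1 - (1+r)^(-n))
Denominator: 1 - (1 + 0.0346)^(-4) = 0.127209
Numerator: $17,050.00 * 0.0346 = 589.93
PMT = 589.93 / 0.127209 = $4,637.47

$4,637.47


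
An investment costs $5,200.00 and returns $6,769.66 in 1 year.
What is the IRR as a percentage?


Formula: IRR = C1/C0 - 1
Substituting: IRR = $6,769.66 / $5,200.00 - 1
Ratio: 1.301858 - 1 = 0.301858
IRR = 30.1858%

30.1858%


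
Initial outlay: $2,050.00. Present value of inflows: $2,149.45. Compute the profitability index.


Formula: PI = PV(cash flows) / initial investment
Substituting: PI = $2,149.45 / $2,050.00
PI = 1.0485

1.0485


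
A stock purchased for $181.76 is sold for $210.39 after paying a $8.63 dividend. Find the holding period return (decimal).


Formula: HPR = (P1 - P0 + D) / P0
Gain: $210.39 - $181.76 + $8.63 = $37.26
HPR = $37.26 / $181.76 = 0.205

0.205


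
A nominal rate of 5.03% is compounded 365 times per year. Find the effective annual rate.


Formula: EAR = (1 + r/m)^m - 1
Period rate: r/m = 0.0503 / 365 = 0.000138
Compounding: (1 + 0.000138)^365 = 1.051583
EAR = 1.051583 - 1 = 0.051583

0.051583


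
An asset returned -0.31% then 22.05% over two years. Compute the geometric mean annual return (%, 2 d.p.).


Formula: Geometric mean = ((1+r1)*(1+r2))^(1/2) - 1
Product: (1 + -0.0031) * (1 + 0.2205) = 0.9969 * 1.2205 = 1.216716
Square root: 1.216716^0.5 = 1.103049
Geometric mean = 1.103049 - 1 = 0.103049
As percentage: 10.30%

10.30%


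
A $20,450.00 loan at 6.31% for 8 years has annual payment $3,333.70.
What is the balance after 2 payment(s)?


Formula: Balance = PV*(1+r)^k - PMT*((1+r)^k - 1)/r
Growth: (1 + 0.0631)^2 = 1.130182
Accumulated factor: ((1+r)^k - 1)/r = 2.0631
Balance = $20,450.00 * 1.130182 - $3,333.70 * 2.0631
Balance = $16,234.46

$16,234.46


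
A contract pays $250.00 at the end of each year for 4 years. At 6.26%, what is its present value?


Formula: PV = PMT * (1 - (1+r)^(-n)) / r
Discount factor: (1 + 0.0626)^(-4) = 0.78437
Bracket: 1 - 0.78437 = 0.21563
PV = $250.00 * 0.21563 / 0.0626 = $861.14

$861.14


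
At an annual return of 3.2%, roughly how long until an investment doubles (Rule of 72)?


Formula: Years ≈ 72 / r
Substituting: Years ≈ 72 / 3.2
Years ≈ 22.5

22.5 years


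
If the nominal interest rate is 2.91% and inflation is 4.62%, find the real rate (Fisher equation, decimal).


Formula: (1 + r_real) = (1 + r_nom) / (1 + inflation)
Substituting: (1 + r_real) = 1.0291 / 1.0462
(1 + r_real) = 0.983655
r_real = 0.983655 - 1 = -0.016345

-0.016345


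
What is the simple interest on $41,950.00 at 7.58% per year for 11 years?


Formula: I = P * r * t
Substituting: I = $41,950.00 * 0.0758 * 11
Step: I = $41,950.00 * 0.8338
I = $34,977.91

$34,977.91


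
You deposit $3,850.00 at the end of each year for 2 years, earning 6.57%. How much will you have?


Formula: FV = PMT * ((1+r)^n - 1) / r
Growth factor: (1 + 0.0657)^2 = 1.135716
Numerator: 1.135716 - 1 = 0.135716
FV = $3,850.00 * 0.135716 / 0.0657 = $7,952.95

$7,952.95


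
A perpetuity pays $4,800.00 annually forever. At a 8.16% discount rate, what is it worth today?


Formula: PV = C / r
Substituting: PV = $4,800.00 / 0.0816
PV = $58,823.53

$58,823.53


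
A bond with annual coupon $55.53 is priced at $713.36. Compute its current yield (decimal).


Formula: Current yield = annual coupon / price
Substituting: CY = $55.53 / $713.36
CY = 0.077843

0.077843


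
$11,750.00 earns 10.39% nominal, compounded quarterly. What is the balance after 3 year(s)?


Formula: FV = P * (1 + r/m)^(m*t)
Period rate: r/m = 0.1039 / 4 = 0.025975
Total periods: m*t = 4 * 3 = 12
Growth factor: (1 + 0.025975)^12 = 1.360321
FV = $11,750.00 * 1.360321 = $15,983.77

$15,983.77


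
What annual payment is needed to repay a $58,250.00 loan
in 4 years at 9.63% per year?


Formula: PMT = PV * r / (1 - (1+r)^(-n))
Denominator: 1 - (1 + 0.0963)^(-4) = 0.307719
Numerator: $58,250.00 * 0.0963 = 5609.475
PMT = 5609.475 / 0.307719 = $18,229.21

$18,229.21


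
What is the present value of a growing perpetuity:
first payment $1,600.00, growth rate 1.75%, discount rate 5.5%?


Formula: PV = C / (r - g)
Spread: r - g = 0.055 - 0.0175 = 0.0375
Substituting: PV = $1,600.00 / 0.0375
PV = $42,666.67

$42,666.67


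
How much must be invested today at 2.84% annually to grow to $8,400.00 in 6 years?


Formula: PV = FV / (1 + r)^n
Substituting: PV = $8,400.00 / (1 + 0.0284)^6
Discount factor: (1.0284)^6 = 1.182966
PV = $8,400.00 / 1.182966 = $7,100.79

$7,100.79


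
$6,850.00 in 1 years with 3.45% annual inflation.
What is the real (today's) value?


Formula: Real value = nominal / (1 + inflation)^years
Price level: (1 + 0.0345)^1 = 1.0345
Real value = $6,850.00 / 1.0345 = $6,621.56

$6,621.56


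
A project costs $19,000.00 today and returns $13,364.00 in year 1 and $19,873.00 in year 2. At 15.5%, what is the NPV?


Formula: NPV = C0 + C1/(1+r) + C2/(1+r)^2
Discount C1: $13,364.00 / (1 + 0.155) = $11,570.56
Discount C2: $19,873.00 / (1 + 0.155)^2 = $14,897.02
NPV = -$19,000.00 + $11,570.56 + $14,897.02 = $7,467.58

$7,467.58


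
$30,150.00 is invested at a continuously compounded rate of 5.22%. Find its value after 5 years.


Formula: FV = P * e^(r*t)
Exponent: r*t = 0.0522 * 5 = 0.261
e^(0.261) = 1.298228
FV = $30,150.00 * 1.298228 = $39,141.56

$39,141.56


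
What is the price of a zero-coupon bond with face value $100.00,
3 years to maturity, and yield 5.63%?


Formula: Price = FV / (1 + r)^n
Substituting: Price = $100.00 / (1 + 0.0563)^3
Discount factor: (1.0563)^3 = 1.178588
Price = $100.00 / 1.178588 = $84.85

$84.85


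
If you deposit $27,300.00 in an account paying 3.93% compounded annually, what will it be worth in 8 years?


Formula: FV = P * (1 + r)^n
Substituting: FV = $27,300.00 * (1 + 0.0393)^8
Growth factor: (1.0393)^8 = 1.361217
FV = $27,300.00 * 1.361217 = $37,161.23

$37,161.23


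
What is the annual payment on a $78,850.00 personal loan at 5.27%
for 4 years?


Formula: PMT = PV * r / (1 - (1+r)^(-n))
Denominator: 1 - (1 + 0.0527)^(-4) = 0.185705
Numerator: $78,850.00 * 0.0527 = 4155.395
PMT = 4155.395 / 0.185705 = $22,376.26

$22,376.26


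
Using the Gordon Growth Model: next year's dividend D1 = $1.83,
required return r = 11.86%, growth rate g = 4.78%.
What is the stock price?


Formula: P = D1 / (r - g)
Spread: r - g = 0.1186 - 0.0478 = 0.0708
Substituting: P = $1.83 / 0.0708
P = $25.85

$25.85


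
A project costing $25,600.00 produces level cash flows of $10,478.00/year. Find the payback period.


Formula: Payback = investment / annual cash flow
Substituting: Payback = $25,600.00 / $10,478.00
Payback = 2.4432 years

2.4432 years


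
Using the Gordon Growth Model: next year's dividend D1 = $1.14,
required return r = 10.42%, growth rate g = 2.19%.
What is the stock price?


Formula: P = D1 / (r - g)
Spread: r - g = 0.1042 - 0.0219 = 0.0823
Substituting: P = $1.14 / 0.0823
P = $13.85

$13.85


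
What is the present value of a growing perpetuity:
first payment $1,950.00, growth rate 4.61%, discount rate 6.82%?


Formula: PV = C / (r - g)
Spread: r - g = 0.0682 - 0.0461 = 0.0221
Substituting: PV = $1,950.00 / 0.0221
PV = $88,235.29

$88,235.29


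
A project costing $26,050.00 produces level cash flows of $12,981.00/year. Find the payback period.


Formula: Payback = investment / annual cash flow
Substituting: Payback = $26,050.00 / $12,981.00
Payback = 2.0068 years

2.0068 years


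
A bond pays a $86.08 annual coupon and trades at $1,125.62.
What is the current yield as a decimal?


Formula: Current yield = annual coupon / price
Substituting: CY = $86.08 / $1,125.62
CY = 0.076473

0.076473


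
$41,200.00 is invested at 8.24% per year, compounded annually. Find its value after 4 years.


Formula: FV = P * (1 + r)^n
Substituting: FV = $41,200.00 * (1 + 0.0824)^4
Growth factor: (1.0824)^4 = 1.372623
FV = $41,200.00 * 1.372623 = $56,552.05

$56,552.05


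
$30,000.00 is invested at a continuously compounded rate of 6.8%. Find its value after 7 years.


Formula: FV = P * e^(r*t)
Exponent: r*t = 0.068 * 7 = 0.476
e^(0.476) = 1.609623
FV = $30,000.00 * 1.609623 = $48,288.69

$48,288.69


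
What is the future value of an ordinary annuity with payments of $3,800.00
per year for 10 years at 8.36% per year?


Formula: FV = PMT * ((1+r)^n - 1) / r
Growth factor: (1 + 0.0836)^10 = 2.231978
Numerator: 2.231978 - 1 = 1.231978
FV = $3,800.00 * 1.231978 / 0.0836 = $55,999.01

$55,999.01


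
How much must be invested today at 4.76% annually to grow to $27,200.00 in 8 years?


Formula: PV = FV / (1 + r)^n
Substituting: PV = $27,200.00 / (1 + 0.0476)^8
Discount factor: (1.0476)^8 = 1.450654
PV = $27,200.00 / 1.450654 = $18,750.16

$18,750.16


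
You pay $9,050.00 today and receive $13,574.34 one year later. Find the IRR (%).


Formula: IRR = C1/C0 - 1
Substituting: IRR = $13,574.34 / $9,050.00 - 1
Ratio: 1.499927 - 1 = 0.499927
IRR = 49.9927%

49.9927%


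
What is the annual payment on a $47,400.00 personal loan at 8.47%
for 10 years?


Formula: PMT = PV * r / (1 - (1+r)^(-n))
Denominator: 1 - (1 + 0.0847)^(-10) = 0.55649
Numerator: $47,400.00 * 0.0847 = 4014.78
PMT = 4014.78 / 0.55649 = $7,214.47

$7,214.47


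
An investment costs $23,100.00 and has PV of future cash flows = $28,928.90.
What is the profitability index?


Formula: PI = PV(cash flows) / initial investment
Substituting: PI = $28,928.90 / $23,100.00
PI = 1.2523

1.2523


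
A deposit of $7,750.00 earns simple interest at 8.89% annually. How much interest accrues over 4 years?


Formula: I = P * r * t
Substituting: I = $7,750.00 * 0.0889 * 4
Step: I = $7,750.00 * 0.3556
I = $2,755.90

$2,755.90


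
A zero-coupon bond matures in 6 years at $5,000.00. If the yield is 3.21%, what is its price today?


Formula: Price = FV / (1 + r)^n
Substituting: Price = $5,000.00 / (1 + 0.0321)^6
Discount factor: (1.0321)^6 = 1.208734
Price = $5,000.00 / 1.208734 = $4,136.56

$4,136.56


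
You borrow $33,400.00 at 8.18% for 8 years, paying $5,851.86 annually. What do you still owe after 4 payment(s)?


Formula: Balance = PV*(1+r)^k - PMT*((1+r)^k - 1)/r
Growth: (1 + 0.0818)^4 = 1.369582
Accumulated factor: ((1+r)^k - 1)/r = 4.518112
Balance = $33,400.00 * 1.369582 - $5,851.86 * 4.518112
Balance = $19,304.66

$19,304.66


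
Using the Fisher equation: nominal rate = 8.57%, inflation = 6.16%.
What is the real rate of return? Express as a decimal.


Formula: (1 + r_real) = (1 + r_nom) / (1 + inflation)
Substituting: (1 + r_real) = 1.0857 / 1.0616
(1 + r_real) = 1.022702
r_real = 1.022702 - 1 = 0.022702

0.022702


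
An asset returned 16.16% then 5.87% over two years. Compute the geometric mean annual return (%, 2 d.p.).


Formula: Geometric mean = ((1+r1)*(1+r2))^(1/2) - 1
Product: (1 + 0.1616) * (1 + 0.0587) = 1.1616 * 1.0587 = 1.229786
Square root: 1.229786^0.5 = 1.108957
Geometric mean = 1.108957 - 1 = 0.108957
As percentage: 10.90%

10.90%


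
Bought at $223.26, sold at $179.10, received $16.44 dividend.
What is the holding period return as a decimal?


Formula: HPR = (P1 - P0 + D) / P0
Gain: $179.10 - $223.26 + $16.44 = -$27.72
HPR = -$27.72 / $223.26 = -0.1242

-0.1242


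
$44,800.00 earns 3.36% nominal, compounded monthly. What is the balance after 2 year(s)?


Formula: FV = P * (1 + r/m)^(m*t)
Period rate: r/m = 0.0336 / 12 = 0.0028
Total periods: m*t = 12 * 2 = 24
Growth factor: (1 + 0.0028)^24 = 1.069409
FV = $44,800.00 * 1.069409 = $47,909.52

$47,909.52


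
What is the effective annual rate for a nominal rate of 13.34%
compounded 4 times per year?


Formula: EAR = (1 + r/m)^m - 1
Period rate: r/m = 0.1334 / 4 = 0.03335
Compounding: (1 + 0.03335)^4 = 1.140223
EAR = 1.140223 - 1 = 0.140223

0.140223


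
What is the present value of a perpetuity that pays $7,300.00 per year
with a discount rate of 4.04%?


Formula: PV = C / r
Substituting: PV = $7,300.00 / 0.0404
PV = $180,693.07

$180,693.07


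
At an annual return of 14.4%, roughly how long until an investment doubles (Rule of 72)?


Formula: Years ≈ 72 / r
Substituting: Years ≈ 72 / 14.4
Years ≈ 5.0

5.0 years


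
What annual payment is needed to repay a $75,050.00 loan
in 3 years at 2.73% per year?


Formula: PMT = PV * r / (1 - (1+r)^(-n))
Denominator: 1 - (1 + 0.0273)^(-3) = 0.077624
Numerator: $75,050.00 * 0.0273 = 2048.865
PMT = 2048.865 / 0.077624 = $26,394.84

$26,394.84


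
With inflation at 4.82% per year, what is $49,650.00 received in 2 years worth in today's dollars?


Formula: Real value = nominal / (1 + inflation)^years
Price level: (1 + 0.0482)^2 = 1.098723
Real value = $49,650.00 / 1.098723 = $45,188.81

$45,188.81


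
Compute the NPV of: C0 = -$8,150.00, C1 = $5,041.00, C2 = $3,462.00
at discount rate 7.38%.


Formula: NPV = C0 + C1/(1+r) + C2/(1+r)^2
Discount C1: $5,041.00 / (1 + 0.0738) = $4,694.54
Discount C2: $3,462.00 / (1 + 0.0738)^2 = $3,002.48
NPV = -$8,150.00 + $4,694.54 + $3,002.48 = -$452.98

-$452.98


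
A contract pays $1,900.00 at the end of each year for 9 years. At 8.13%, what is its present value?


Formula: PV = PMT * (1 - (1+r)^(-n)) / r
Discount factor: (1 + 0.0813)^(-9) = 0.494862
Bracket: 1 - 0.494862 = 0.505138
PV = $1,900.00 * 0.505138 / 0.0813 = $11,805.19

$11,805.19


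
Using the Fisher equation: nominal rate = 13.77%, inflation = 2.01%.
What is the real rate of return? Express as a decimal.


Formula: (1 + r_real) = (1 + r_nom) / (1 + inflation)
Substituting: (1 + r_real) = 1.1377 / 1.0201
(1 + r_real) = 1.115283
r_real = 1.115283 - 1 = 0.115283

0.115283


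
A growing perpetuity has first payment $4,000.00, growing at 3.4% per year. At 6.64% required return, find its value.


Formula: PV = C / (r - g)
Spread: r - g = 0.0664 - 0.034 = 0.0324
Substituting: PV = $4,000.00 / 0.0324
PV = $123,456.79

$123,456.79


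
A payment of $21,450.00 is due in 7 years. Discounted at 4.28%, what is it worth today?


Formula: PV = FV / (1 + r)^n
Substituting: PV = $21,450.00 / (1 + 0.0428)^7
Discount factor: (1.0428)^7 = 1.340933
PV = $21,450.00 / 1.340933 = $15,996.32

$15,996.32


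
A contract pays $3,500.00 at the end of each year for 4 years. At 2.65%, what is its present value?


Formula: PV = PMT * (1 - (1+r)^(-n)) / r
Discount factor: (1 + 0.0265)^(-4) = 0.900667
Bracket: 1 - 0.900667 = 0.099333
PV = $3,500.00 * 0.099333 / 0.0265 = $13,119.47

$13,119.47


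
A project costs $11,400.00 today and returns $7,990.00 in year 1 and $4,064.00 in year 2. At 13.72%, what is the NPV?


Formula: NPV = C0 + C1/(1+r) + C2/(1+r)^2
Discount C1: $7,990.00 / (1 + 0.1372) = $7,026.03
Discount C2: $4,064.00 / (1 + 0.1372)^2 = $3,142.53
NPV = -$11,400.00 + $7,026.03 + $3,142.53 = -$1,231.44

-$1,231.44


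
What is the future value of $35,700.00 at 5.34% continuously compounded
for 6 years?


Formula: FV = P * e^(r*t)
Exponent: r*t = 0.0534 * 6 = 0.3204
e^(0.3204) = 1.377679
FV = $35,700.00 * 1.377679 = $49,183.13

$49,183.13


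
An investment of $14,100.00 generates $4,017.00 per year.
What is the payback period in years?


Formula: Payback = investment / annual cash flow
Substituting: Payback = $14,100.00 / $4,017.00
Payback = 3.5101 years

3.5101 years


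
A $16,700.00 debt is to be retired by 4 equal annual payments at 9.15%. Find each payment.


Formula: PMT = PV * r / (1 - (1+r)^(-n))
Denominator: 1 - (1 + 0.0915)^(-4) = 0.295461
Numerator: $16,700.00 * 0.0915 = 1528.05
PMT = 1528.05 / 0.295461 = $5,171.75

$5,171.75


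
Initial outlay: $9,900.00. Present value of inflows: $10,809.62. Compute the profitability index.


Formula: PI = PV(cash flows) / initial investment
Substituting: PI = $10,809.62 / $9,900.00
PI = 1.0919

1.0919


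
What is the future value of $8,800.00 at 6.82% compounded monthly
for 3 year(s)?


Formula: FV = P * (1 + r/m)^(m*t)
Period rate: r/m = 0.0682 / 12 = 0.005683
Total periods: m*t = 12 * 3 = 36
Growth factor: (1 + 0.005683)^36 = 1.226324
FV = $8,800.00 * 1.226324 = $10,791.65

$10,791.65


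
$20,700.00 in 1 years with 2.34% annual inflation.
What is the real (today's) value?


Formula: Real value = nominal / (1 + inflation)^years
Price level: (1 + 0.0234)^1 = 1.0234
Real value = $20,700.00 / 1.0234 = $20,226.70

$20,226.70


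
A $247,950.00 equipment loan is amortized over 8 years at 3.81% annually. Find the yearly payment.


Formula: PMT = PV * r / (1 - (1+r)^(-n))
Denominator: 1 - (1 + 0.0381)^(-8) = 0.258542
Numerator: $247,950.00 * 0.0381 = 9446.895
PMT = 9446.895 / 0.258542 = $36,539.09

$36,539.09


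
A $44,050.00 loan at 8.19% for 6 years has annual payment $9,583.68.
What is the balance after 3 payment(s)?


Formula: Balance = PV*(1+r)^k - PMT*((1+r)^k - 1)/r
Growth: (1 + 0.0819)^3 = 1.266372
Accumulated factor: ((1+r)^k - 1)/r = 3.252408
Balance = $44,050.00 * 1.266372 - $9,583.68 * 3.252408
Balance = $24,613.66

$24,613.66


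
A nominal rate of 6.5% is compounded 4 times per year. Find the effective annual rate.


Formula: EAR = (1 + r/m)^m - 1
Period rate: r/m = 0.065 / 4 = 0.01625
Compounding: (1 + 0.01625)^4 = 1.066602
EAR = 1.066602 - 1 = 0.066602

0.066602


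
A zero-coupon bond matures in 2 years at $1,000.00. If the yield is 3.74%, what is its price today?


Formula: Price = FV / (1 + r)^n
Substituting: Price = $1,000.00 / (1 + 0.0374)^2
Discount factor: (1.0374)^2 = 1.076199
Price = $1,000.00 / 1.076199 = $929.20

$929.20


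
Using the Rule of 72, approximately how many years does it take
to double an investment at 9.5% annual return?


Formula: Years ≈ 72 / r
Substituting: Years ≈ 72 / 9.5
Years ≈ 7.6

7.6 years


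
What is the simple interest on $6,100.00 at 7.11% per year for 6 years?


Formula: I = P * r * t
Substituting: I = $6,100.00 * 0.0711 * 6
Step: I = $6,100.00 * 0.4266
I = $2,602.26

$2,602.26


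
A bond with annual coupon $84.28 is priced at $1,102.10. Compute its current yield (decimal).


Formula: Current yield = annual coupon / price
Substituting: CY = $84.28 / $1,102.10
CY = 0.076472

0.076472


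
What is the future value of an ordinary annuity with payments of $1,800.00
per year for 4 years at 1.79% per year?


Formula: FV = PMT * ((1+r)^n - 1) / r
Growth factor: (1 + 0.0179)^4 = 1.073546
Numerator: 1.073546 - 1 = 0.073546
FV = $1,800.00 * 0.073546 / 0.0179 = $7,395.64

$7,395.64


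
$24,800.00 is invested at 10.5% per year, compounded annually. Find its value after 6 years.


Formula: FV = P * (1 + r)^n
Substituting: FV = $24,800.00 * (1 + 0.105)^6
Growth factor: (1.105)^6 = 1.820429
FV = $24,800.00 * 1.820429 = $45,146.63

$45,146.63


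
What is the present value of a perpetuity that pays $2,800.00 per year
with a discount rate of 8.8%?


Formula: PV = C / r
Substituting: PV = $2,800.00 / 0.088
PV = $31,818.18

$31,818.18


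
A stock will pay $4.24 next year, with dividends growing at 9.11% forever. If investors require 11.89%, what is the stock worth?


Formula: P = D1 / (r - g)
Spread: r - g = 0.1189 - 0.0911 = 0.0278
Substituting: P = $4.24 / 0.0278
P = $152.52

$152.52


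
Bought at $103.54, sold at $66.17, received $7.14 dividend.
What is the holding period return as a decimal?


Formula: HPR = (P1 - P0 + D) / P0
Gain: $66.17 - $103.54 + $7.14 = -$30.23
HPR = -$30.23 / $103.54 = -0.292

-0.292


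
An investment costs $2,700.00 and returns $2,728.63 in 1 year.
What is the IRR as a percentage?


Formula: IRR = C1/C0 - 1
Substituting: IRR = $2,728.63 / $2,700.00 - 1
Ratio: 1.010604 - 1 = 0.010604
IRR = 1.0604%

1.0604%


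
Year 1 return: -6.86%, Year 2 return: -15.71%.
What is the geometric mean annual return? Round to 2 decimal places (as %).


Formula: Geometric mean = ((1+r1)*(1+r2))^(1/2) - 1
Product: (1 + -0.0686) * (1 + -0.1571) = 0.9314 * 0.8429 = 0.785077
Square root: 0.785077^0.5 = 0.886046
Geometric mean = 0.886046 - 1 = -0.113954
As percentage: -11.40%

-11.40%


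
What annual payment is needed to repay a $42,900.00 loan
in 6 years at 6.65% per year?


Formula: PMT = PV * r / (1 - (1+r)^(-n))
Denominator: 1 - (1 + 0.0665)^(-6) = 0.320429
Numerator: $42,900.00 * 0.0665 = 2852.85
PMT = 2852.85 / 0.320429 = $8,903.22

$8,903.22


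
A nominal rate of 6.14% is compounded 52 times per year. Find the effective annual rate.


Formula: EAR = (1 + r/m)^m - 1
Period rate: r/m = 0.0614 / 52 = 0.001181
Compounding: (1 + 0.001181)^52 = 1.063286
EAR = 1.063286 - 1 = 0.063286

0.063286


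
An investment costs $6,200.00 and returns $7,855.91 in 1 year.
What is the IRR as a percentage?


Formula: IRR = C1/C0 - 1
Substituting: IRR = $7,855.91 / $6,200.00 - 1
Ratio: 1.267082 - 1 = 0.267082
IRR = 26.7082%

26.7082%


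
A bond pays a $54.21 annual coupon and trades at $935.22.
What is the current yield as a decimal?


Formula: Current yield = annual coupon / price
Substituting: CY = $54.21 / $935.22
CY = 0.057965

0.057965


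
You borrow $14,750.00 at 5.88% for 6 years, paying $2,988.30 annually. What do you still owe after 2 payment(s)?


Formula: Balance = PV*(1+r)^k - PMT*((1+r)^k - 1)/r
Growth: (1 + 0.0588)^2 = 1.121057
Accumulated factor: ((1+r)^k - 1)/r = 2.0588
Balance = $14,750.00 * 1.121057 - $2,988.30 * 2.0588
Balance = $10,383.29

$10,383.29
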